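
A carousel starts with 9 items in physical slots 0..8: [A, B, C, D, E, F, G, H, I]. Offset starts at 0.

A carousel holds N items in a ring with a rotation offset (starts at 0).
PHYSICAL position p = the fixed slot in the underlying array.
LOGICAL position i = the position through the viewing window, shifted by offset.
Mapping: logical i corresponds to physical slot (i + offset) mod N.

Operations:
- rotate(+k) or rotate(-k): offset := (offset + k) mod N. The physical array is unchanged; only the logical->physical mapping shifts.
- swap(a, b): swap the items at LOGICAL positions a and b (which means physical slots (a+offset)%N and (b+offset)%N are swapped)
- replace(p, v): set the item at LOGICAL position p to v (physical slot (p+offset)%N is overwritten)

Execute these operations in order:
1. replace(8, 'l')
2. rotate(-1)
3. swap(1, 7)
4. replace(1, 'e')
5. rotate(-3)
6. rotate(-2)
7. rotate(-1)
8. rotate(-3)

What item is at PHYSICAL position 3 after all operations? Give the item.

Answer: D

Derivation:
After op 1 (replace(8, 'l')): offset=0, physical=[A,B,C,D,E,F,G,H,l], logical=[A,B,C,D,E,F,G,H,l]
After op 2 (rotate(-1)): offset=8, physical=[A,B,C,D,E,F,G,H,l], logical=[l,A,B,C,D,E,F,G,H]
After op 3 (swap(1, 7)): offset=8, physical=[G,B,C,D,E,F,A,H,l], logical=[l,G,B,C,D,E,F,A,H]
After op 4 (replace(1, 'e')): offset=8, physical=[e,B,C,D,E,F,A,H,l], logical=[l,e,B,C,D,E,F,A,H]
After op 5 (rotate(-3)): offset=5, physical=[e,B,C,D,E,F,A,H,l], logical=[F,A,H,l,e,B,C,D,E]
After op 6 (rotate(-2)): offset=3, physical=[e,B,C,D,E,F,A,H,l], logical=[D,E,F,A,H,l,e,B,C]
After op 7 (rotate(-1)): offset=2, physical=[e,B,C,D,E,F,A,H,l], logical=[C,D,E,F,A,H,l,e,B]
After op 8 (rotate(-3)): offset=8, physical=[e,B,C,D,E,F,A,H,l], logical=[l,e,B,C,D,E,F,A,H]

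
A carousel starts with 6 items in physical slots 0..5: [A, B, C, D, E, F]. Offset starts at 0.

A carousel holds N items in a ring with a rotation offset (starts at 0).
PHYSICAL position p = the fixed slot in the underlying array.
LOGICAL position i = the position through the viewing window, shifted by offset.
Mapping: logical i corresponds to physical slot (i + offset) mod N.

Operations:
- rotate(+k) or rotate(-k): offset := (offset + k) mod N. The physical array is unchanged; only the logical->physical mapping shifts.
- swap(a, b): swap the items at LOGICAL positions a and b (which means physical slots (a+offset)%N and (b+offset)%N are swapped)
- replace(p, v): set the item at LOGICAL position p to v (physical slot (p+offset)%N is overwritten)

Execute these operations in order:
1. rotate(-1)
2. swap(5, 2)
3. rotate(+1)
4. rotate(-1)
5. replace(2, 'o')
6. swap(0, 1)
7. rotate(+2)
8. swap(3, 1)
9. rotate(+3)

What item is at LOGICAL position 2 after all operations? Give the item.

After op 1 (rotate(-1)): offset=5, physical=[A,B,C,D,E,F], logical=[F,A,B,C,D,E]
After op 2 (swap(5, 2)): offset=5, physical=[A,E,C,D,B,F], logical=[F,A,E,C,D,B]
After op 3 (rotate(+1)): offset=0, physical=[A,E,C,D,B,F], logical=[A,E,C,D,B,F]
After op 4 (rotate(-1)): offset=5, physical=[A,E,C,D,B,F], logical=[F,A,E,C,D,B]
After op 5 (replace(2, 'o')): offset=5, physical=[A,o,C,D,B,F], logical=[F,A,o,C,D,B]
After op 6 (swap(0, 1)): offset=5, physical=[F,o,C,D,B,A], logical=[A,F,o,C,D,B]
After op 7 (rotate(+2)): offset=1, physical=[F,o,C,D,B,A], logical=[o,C,D,B,A,F]
After op 8 (swap(3, 1)): offset=1, physical=[F,o,B,D,C,A], logical=[o,B,D,C,A,F]
After op 9 (rotate(+3)): offset=4, physical=[F,o,B,D,C,A], logical=[C,A,F,o,B,D]

Answer: F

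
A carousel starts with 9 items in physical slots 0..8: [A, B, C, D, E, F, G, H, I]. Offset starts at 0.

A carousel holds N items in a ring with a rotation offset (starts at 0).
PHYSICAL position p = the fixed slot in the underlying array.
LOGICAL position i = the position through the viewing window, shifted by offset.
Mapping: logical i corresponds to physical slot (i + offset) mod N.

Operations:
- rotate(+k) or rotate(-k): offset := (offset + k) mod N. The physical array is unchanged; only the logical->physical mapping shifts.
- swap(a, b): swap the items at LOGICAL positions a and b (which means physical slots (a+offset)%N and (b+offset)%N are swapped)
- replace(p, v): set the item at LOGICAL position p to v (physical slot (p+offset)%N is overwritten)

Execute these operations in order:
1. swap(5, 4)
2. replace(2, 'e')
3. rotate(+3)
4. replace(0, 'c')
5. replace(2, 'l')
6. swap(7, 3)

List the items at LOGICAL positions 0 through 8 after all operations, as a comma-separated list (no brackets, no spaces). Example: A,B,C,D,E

After op 1 (swap(5, 4)): offset=0, physical=[A,B,C,D,F,E,G,H,I], logical=[A,B,C,D,F,E,G,H,I]
After op 2 (replace(2, 'e')): offset=0, physical=[A,B,e,D,F,E,G,H,I], logical=[A,B,e,D,F,E,G,H,I]
After op 3 (rotate(+3)): offset=3, physical=[A,B,e,D,F,E,G,H,I], logical=[D,F,E,G,H,I,A,B,e]
After op 4 (replace(0, 'c')): offset=3, physical=[A,B,e,c,F,E,G,H,I], logical=[c,F,E,G,H,I,A,B,e]
After op 5 (replace(2, 'l')): offset=3, physical=[A,B,e,c,F,l,G,H,I], logical=[c,F,l,G,H,I,A,B,e]
After op 6 (swap(7, 3)): offset=3, physical=[A,G,e,c,F,l,B,H,I], logical=[c,F,l,B,H,I,A,G,e]

Answer: c,F,l,B,H,I,A,G,e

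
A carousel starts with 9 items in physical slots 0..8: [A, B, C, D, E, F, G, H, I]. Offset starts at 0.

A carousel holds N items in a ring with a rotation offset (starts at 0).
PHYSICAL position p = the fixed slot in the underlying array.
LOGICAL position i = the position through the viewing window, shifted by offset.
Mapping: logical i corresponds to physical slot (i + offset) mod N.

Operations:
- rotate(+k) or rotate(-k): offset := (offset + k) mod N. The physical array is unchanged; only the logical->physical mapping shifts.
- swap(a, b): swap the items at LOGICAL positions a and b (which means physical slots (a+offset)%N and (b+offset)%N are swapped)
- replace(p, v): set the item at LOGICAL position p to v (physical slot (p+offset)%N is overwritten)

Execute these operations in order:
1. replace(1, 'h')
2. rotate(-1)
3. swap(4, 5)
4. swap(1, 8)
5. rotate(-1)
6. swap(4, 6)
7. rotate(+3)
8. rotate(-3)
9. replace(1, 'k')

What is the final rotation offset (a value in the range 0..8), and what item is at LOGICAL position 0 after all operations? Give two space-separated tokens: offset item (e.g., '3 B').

After op 1 (replace(1, 'h')): offset=0, physical=[A,h,C,D,E,F,G,H,I], logical=[A,h,C,D,E,F,G,H,I]
After op 2 (rotate(-1)): offset=8, physical=[A,h,C,D,E,F,G,H,I], logical=[I,A,h,C,D,E,F,G,H]
After op 3 (swap(4, 5)): offset=8, physical=[A,h,C,E,D,F,G,H,I], logical=[I,A,h,C,E,D,F,G,H]
After op 4 (swap(1, 8)): offset=8, physical=[H,h,C,E,D,F,G,A,I], logical=[I,H,h,C,E,D,F,G,A]
After op 5 (rotate(-1)): offset=7, physical=[H,h,C,E,D,F,G,A,I], logical=[A,I,H,h,C,E,D,F,G]
After op 6 (swap(4, 6)): offset=7, physical=[H,h,D,E,C,F,G,A,I], logical=[A,I,H,h,D,E,C,F,G]
After op 7 (rotate(+3)): offset=1, physical=[H,h,D,E,C,F,G,A,I], logical=[h,D,E,C,F,G,A,I,H]
After op 8 (rotate(-3)): offset=7, physical=[H,h,D,E,C,F,G,A,I], logical=[A,I,H,h,D,E,C,F,G]
After op 9 (replace(1, 'k')): offset=7, physical=[H,h,D,E,C,F,G,A,k], logical=[A,k,H,h,D,E,C,F,G]

Answer: 7 A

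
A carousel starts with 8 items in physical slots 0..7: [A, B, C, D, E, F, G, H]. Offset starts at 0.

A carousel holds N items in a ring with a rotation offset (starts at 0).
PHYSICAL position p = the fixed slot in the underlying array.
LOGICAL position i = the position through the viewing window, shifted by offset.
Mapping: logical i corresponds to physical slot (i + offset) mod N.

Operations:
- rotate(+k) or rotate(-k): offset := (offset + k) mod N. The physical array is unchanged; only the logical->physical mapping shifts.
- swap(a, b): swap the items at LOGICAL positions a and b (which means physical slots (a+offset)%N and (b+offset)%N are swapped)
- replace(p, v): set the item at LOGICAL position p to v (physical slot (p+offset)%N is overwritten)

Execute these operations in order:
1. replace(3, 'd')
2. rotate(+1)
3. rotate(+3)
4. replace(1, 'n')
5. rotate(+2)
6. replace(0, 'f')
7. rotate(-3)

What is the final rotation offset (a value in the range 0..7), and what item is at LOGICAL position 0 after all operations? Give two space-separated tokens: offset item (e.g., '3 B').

After op 1 (replace(3, 'd')): offset=0, physical=[A,B,C,d,E,F,G,H], logical=[A,B,C,d,E,F,G,H]
After op 2 (rotate(+1)): offset=1, physical=[A,B,C,d,E,F,G,H], logical=[B,C,d,E,F,G,H,A]
After op 3 (rotate(+3)): offset=4, physical=[A,B,C,d,E,F,G,H], logical=[E,F,G,H,A,B,C,d]
After op 4 (replace(1, 'n')): offset=4, physical=[A,B,C,d,E,n,G,H], logical=[E,n,G,H,A,B,C,d]
After op 5 (rotate(+2)): offset=6, physical=[A,B,C,d,E,n,G,H], logical=[G,H,A,B,C,d,E,n]
After op 6 (replace(0, 'f')): offset=6, physical=[A,B,C,d,E,n,f,H], logical=[f,H,A,B,C,d,E,n]
After op 7 (rotate(-3)): offset=3, physical=[A,B,C,d,E,n,f,H], logical=[d,E,n,f,H,A,B,C]

Answer: 3 d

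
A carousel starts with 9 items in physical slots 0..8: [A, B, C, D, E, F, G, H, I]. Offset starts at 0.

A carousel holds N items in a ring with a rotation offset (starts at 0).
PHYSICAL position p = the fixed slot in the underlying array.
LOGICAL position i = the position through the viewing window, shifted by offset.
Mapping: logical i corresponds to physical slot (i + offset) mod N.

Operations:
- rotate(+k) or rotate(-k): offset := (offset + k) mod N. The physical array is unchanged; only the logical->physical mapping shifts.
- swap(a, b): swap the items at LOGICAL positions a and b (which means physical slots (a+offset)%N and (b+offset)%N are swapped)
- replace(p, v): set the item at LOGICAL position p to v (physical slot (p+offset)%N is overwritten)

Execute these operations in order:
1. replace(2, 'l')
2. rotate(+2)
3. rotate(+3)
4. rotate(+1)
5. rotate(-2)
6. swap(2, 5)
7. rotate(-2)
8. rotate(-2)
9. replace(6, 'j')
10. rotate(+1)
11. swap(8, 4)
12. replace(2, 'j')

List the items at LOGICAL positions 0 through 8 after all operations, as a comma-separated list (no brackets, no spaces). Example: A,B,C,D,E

After op 1 (replace(2, 'l')): offset=0, physical=[A,B,l,D,E,F,G,H,I], logical=[A,B,l,D,E,F,G,H,I]
After op 2 (rotate(+2)): offset=2, physical=[A,B,l,D,E,F,G,H,I], logical=[l,D,E,F,G,H,I,A,B]
After op 3 (rotate(+3)): offset=5, physical=[A,B,l,D,E,F,G,H,I], logical=[F,G,H,I,A,B,l,D,E]
After op 4 (rotate(+1)): offset=6, physical=[A,B,l,D,E,F,G,H,I], logical=[G,H,I,A,B,l,D,E,F]
After op 5 (rotate(-2)): offset=4, physical=[A,B,l,D,E,F,G,H,I], logical=[E,F,G,H,I,A,B,l,D]
After op 6 (swap(2, 5)): offset=4, physical=[G,B,l,D,E,F,A,H,I], logical=[E,F,A,H,I,G,B,l,D]
After op 7 (rotate(-2)): offset=2, physical=[G,B,l,D,E,F,A,H,I], logical=[l,D,E,F,A,H,I,G,B]
After op 8 (rotate(-2)): offset=0, physical=[G,B,l,D,E,F,A,H,I], logical=[G,B,l,D,E,F,A,H,I]
After op 9 (replace(6, 'j')): offset=0, physical=[G,B,l,D,E,F,j,H,I], logical=[G,B,l,D,E,F,j,H,I]
After op 10 (rotate(+1)): offset=1, physical=[G,B,l,D,E,F,j,H,I], logical=[B,l,D,E,F,j,H,I,G]
After op 11 (swap(8, 4)): offset=1, physical=[F,B,l,D,E,G,j,H,I], logical=[B,l,D,E,G,j,H,I,F]
After op 12 (replace(2, 'j')): offset=1, physical=[F,B,l,j,E,G,j,H,I], logical=[B,l,j,E,G,j,H,I,F]

Answer: B,l,j,E,G,j,H,I,F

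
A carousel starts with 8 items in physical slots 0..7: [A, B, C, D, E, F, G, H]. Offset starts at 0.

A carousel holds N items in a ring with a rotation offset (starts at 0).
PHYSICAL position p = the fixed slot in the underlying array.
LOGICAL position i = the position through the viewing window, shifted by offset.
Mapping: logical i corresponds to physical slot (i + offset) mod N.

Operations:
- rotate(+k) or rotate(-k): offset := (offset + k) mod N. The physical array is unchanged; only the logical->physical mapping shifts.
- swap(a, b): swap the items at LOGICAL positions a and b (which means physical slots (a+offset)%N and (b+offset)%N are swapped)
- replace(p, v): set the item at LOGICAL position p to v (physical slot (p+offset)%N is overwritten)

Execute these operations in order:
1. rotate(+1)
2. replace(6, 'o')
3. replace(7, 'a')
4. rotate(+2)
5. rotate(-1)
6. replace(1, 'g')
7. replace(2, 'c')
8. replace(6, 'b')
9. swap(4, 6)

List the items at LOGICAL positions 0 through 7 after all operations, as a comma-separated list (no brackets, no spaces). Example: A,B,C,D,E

After op 1 (rotate(+1)): offset=1, physical=[A,B,C,D,E,F,G,H], logical=[B,C,D,E,F,G,H,A]
After op 2 (replace(6, 'o')): offset=1, physical=[A,B,C,D,E,F,G,o], logical=[B,C,D,E,F,G,o,A]
After op 3 (replace(7, 'a')): offset=1, physical=[a,B,C,D,E,F,G,o], logical=[B,C,D,E,F,G,o,a]
After op 4 (rotate(+2)): offset=3, physical=[a,B,C,D,E,F,G,o], logical=[D,E,F,G,o,a,B,C]
After op 5 (rotate(-1)): offset=2, physical=[a,B,C,D,E,F,G,o], logical=[C,D,E,F,G,o,a,B]
After op 6 (replace(1, 'g')): offset=2, physical=[a,B,C,g,E,F,G,o], logical=[C,g,E,F,G,o,a,B]
After op 7 (replace(2, 'c')): offset=2, physical=[a,B,C,g,c,F,G,o], logical=[C,g,c,F,G,o,a,B]
After op 8 (replace(6, 'b')): offset=2, physical=[b,B,C,g,c,F,G,o], logical=[C,g,c,F,G,o,b,B]
After op 9 (swap(4, 6)): offset=2, physical=[G,B,C,g,c,F,b,o], logical=[C,g,c,F,b,o,G,B]

Answer: C,g,c,F,b,o,G,B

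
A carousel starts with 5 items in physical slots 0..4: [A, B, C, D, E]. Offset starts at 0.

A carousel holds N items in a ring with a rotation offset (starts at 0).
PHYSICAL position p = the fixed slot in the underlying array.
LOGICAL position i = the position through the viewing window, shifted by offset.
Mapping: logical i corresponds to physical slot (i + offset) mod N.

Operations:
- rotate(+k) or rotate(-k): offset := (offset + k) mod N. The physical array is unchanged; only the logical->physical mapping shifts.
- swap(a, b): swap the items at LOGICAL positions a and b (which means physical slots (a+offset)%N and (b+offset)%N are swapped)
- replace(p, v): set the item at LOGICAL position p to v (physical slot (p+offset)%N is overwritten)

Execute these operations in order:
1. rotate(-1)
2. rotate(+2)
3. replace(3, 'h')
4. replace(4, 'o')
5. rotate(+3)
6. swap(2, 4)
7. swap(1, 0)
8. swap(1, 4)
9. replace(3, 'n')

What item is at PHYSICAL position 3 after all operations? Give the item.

After op 1 (rotate(-1)): offset=4, physical=[A,B,C,D,E], logical=[E,A,B,C,D]
After op 2 (rotate(+2)): offset=1, physical=[A,B,C,D,E], logical=[B,C,D,E,A]
After op 3 (replace(3, 'h')): offset=1, physical=[A,B,C,D,h], logical=[B,C,D,h,A]
After op 4 (replace(4, 'o')): offset=1, physical=[o,B,C,D,h], logical=[B,C,D,h,o]
After op 5 (rotate(+3)): offset=4, physical=[o,B,C,D,h], logical=[h,o,B,C,D]
After op 6 (swap(2, 4)): offset=4, physical=[o,D,C,B,h], logical=[h,o,D,C,B]
After op 7 (swap(1, 0)): offset=4, physical=[h,D,C,B,o], logical=[o,h,D,C,B]
After op 8 (swap(1, 4)): offset=4, physical=[B,D,C,h,o], logical=[o,B,D,C,h]
After op 9 (replace(3, 'n')): offset=4, physical=[B,D,n,h,o], logical=[o,B,D,n,h]

Answer: h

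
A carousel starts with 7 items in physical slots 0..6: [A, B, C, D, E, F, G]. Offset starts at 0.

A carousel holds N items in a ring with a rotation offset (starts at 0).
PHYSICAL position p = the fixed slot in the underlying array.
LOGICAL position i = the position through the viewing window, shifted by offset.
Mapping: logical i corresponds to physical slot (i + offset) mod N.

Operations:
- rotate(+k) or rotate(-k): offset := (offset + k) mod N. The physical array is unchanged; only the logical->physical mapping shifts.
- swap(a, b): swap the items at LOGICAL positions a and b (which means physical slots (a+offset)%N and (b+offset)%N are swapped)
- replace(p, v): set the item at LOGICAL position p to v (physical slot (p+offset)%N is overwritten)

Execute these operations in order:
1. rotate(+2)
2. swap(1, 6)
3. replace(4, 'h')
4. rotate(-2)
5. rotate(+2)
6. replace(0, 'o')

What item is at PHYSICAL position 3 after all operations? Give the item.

After op 1 (rotate(+2)): offset=2, physical=[A,B,C,D,E,F,G], logical=[C,D,E,F,G,A,B]
After op 2 (swap(1, 6)): offset=2, physical=[A,D,C,B,E,F,G], logical=[C,B,E,F,G,A,D]
After op 3 (replace(4, 'h')): offset=2, physical=[A,D,C,B,E,F,h], logical=[C,B,E,F,h,A,D]
After op 4 (rotate(-2)): offset=0, physical=[A,D,C,B,E,F,h], logical=[A,D,C,B,E,F,h]
After op 5 (rotate(+2)): offset=2, physical=[A,D,C,B,E,F,h], logical=[C,B,E,F,h,A,D]
After op 6 (replace(0, 'o')): offset=2, physical=[A,D,o,B,E,F,h], logical=[o,B,E,F,h,A,D]

Answer: B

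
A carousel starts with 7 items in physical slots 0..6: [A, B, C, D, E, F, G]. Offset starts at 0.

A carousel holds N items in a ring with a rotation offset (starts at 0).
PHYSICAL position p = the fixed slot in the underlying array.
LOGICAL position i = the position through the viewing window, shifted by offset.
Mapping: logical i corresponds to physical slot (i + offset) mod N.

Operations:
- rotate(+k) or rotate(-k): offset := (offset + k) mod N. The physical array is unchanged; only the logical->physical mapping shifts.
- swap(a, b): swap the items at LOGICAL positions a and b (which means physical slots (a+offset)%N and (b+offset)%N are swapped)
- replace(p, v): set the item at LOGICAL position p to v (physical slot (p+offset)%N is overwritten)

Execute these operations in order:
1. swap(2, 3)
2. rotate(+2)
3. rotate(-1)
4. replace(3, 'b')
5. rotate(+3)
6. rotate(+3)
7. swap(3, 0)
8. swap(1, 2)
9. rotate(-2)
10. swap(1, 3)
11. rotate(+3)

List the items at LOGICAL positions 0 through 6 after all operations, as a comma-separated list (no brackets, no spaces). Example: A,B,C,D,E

Answer: G,B,A,b,F,D,C

Derivation:
After op 1 (swap(2, 3)): offset=0, physical=[A,B,D,C,E,F,G], logical=[A,B,D,C,E,F,G]
After op 2 (rotate(+2)): offset=2, physical=[A,B,D,C,E,F,G], logical=[D,C,E,F,G,A,B]
After op 3 (rotate(-1)): offset=1, physical=[A,B,D,C,E,F,G], logical=[B,D,C,E,F,G,A]
After op 4 (replace(3, 'b')): offset=1, physical=[A,B,D,C,b,F,G], logical=[B,D,C,b,F,G,A]
After op 5 (rotate(+3)): offset=4, physical=[A,B,D,C,b,F,G], logical=[b,F,G,A,B,D,C]
After op 6 (rotate(+3)): offset=0, physical=[A,B,D,C,b,F,G], logical=[A,B,D,C,b,F,G]
After op 7 (swap(3, 0)): offset=0, physical=[C,B,D,A,b,F,G], logical=[C,B,D,A,b,F,G]
After op 8 (swap(1, 2)): offset=0, physical=[C,D,B,A,b,F,G], logical=[C,D,B,A,b,F,G]
After op 9 (rotate(-2)): offset=5, physical=[C,D,B,A,b,F,G], logical=[F,G,C,D,B,A,b]
After op 10 (swap(1, 3)): offset=5, physical=[C,G,B,A,b,F,D], logical=[F,D,C,G,B,A,b]
After op 11 (rotate(+3)): offset=1, physical=[C,G,B,A,b,F,D], logical=[G,B,A,b,F,D,C]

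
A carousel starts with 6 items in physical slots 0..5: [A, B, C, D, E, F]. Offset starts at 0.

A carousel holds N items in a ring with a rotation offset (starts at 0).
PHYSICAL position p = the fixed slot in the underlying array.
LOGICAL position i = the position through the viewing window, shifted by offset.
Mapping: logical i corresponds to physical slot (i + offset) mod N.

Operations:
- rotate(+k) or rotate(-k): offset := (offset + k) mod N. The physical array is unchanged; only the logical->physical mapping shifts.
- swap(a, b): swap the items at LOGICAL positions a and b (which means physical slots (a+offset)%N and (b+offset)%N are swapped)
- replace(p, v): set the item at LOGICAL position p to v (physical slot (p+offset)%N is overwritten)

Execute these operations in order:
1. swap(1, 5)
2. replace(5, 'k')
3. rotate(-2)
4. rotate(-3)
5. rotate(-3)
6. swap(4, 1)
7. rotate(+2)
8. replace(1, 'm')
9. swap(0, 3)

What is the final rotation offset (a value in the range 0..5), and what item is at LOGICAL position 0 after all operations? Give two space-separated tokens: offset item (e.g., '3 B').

After op 1 (swap(1, 5)): offset=0, physical=[A,F,C,D,E,B], logical=[A,F,C,D,E,B]
After op 2 (replace(5, 'k')): offset=0, physical=[A,F,C,D,E,k], logical=[A,F,C,D,E,k]
After op 3 (rotate(-2)): offset=4, physical=[A,F,C,D,E,k], logical=[E,k,A,F,C,D]
After op 4 (rotate(-3)): offset=1, physical=[A,F,C,D,E,k], logical=[F,C,D,E,k,A]
After op 5 (rotate(-3)): offset=4, physical=[A,F,C,D,E,k], logical=[E,k,A,F,C,D]
After op 6 (swap(4, 1)): offset=4, physical=[A,F,k,D,E,C], logical=[E,C,A,F,k,D]
After op 7 (rotate(+2)): offset=0, physical=[A,F,k,D,E,C], logical=[A,F,k,D,E,C]
After op 8 (replace(1, 'm')): offset=0, physical=[A,m,k,D,E,C], logical=[A,m,k,D,E,C]
After op 9 (swap(0, 3)): offset=0, physical=[D,m,k,A,E,C], logical=[D,m,k,A,E,C]

Answer: 0 D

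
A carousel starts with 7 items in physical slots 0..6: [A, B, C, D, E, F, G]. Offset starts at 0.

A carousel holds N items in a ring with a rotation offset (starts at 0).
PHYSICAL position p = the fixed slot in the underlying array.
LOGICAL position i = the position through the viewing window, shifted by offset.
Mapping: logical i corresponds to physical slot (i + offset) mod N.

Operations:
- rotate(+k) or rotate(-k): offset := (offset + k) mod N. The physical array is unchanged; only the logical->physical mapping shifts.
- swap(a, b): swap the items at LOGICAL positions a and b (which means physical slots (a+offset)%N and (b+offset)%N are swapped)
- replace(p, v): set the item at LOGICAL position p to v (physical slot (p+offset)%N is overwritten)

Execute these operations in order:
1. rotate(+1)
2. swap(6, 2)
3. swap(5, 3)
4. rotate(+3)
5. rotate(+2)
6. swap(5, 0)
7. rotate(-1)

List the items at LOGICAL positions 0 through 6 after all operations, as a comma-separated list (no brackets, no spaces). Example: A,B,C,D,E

Answer: F,G,D,B,C,A,E

Derivation:
After op 1 (rotate(+1)): offset=1, physical=[A,B,C,D,E,F,G], logical=[B,C,D,E,F,G,A]
After op 2 (swap(6, 2)): offset=1, physical=[D,B,C,A,E,F,G], logical=[B,C,A,E,F,G,D]
After op 3 (swap(5, 3)): offset=1, physical=[D,B,C,A,G,F,E], logical=[B,C,A,G,F,E,D]
After op 4 (rotate(+3)): offset=4, physical=[D,B,C,A,G,F,E], logical=[G,F,E,D,B,C,A]
After op 5 (rotate(+2)): offset=6, physical=[D,B,C,A,G,F,E], logical=[E,D,B,C,A,G,F]
After op 6 (swap(5, 0)): offset=6, physical=[D,B,C,A,E,F,G], logical=[G,D,B,C,A,E,F]
After op 7 (rotate(-1)): offset=5, physical=[D,B,C,A,E,F,G], logical=[F,G,D,B,C,A,E]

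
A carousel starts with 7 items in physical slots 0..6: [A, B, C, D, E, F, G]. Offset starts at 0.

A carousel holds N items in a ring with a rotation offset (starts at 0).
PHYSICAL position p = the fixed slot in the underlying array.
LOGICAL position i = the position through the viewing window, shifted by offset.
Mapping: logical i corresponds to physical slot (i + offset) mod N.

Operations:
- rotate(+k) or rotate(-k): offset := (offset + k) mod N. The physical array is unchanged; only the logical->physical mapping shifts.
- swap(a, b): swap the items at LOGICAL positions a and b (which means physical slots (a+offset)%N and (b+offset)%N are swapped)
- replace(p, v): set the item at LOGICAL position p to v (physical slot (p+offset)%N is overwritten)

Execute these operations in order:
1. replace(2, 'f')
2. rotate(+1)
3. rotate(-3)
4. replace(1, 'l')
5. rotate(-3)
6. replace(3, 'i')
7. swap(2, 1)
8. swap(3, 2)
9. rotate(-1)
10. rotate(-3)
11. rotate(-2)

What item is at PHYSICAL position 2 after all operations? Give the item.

After op 1 (replace(2, 'f')): offset=0, physical=[A,B,f,D,E,F,G], logical=[A,B,f,D,E,F,G]
After op 2 (rotate(+1)): offset=1, physical=[A,B,f,D,E,F,G], logical=[B,f,D,E,F,G,A]
After op 3 (rotate(-3)): offset=5, physical=[A,B,f,D,E,F,G], logical=[F,G,A,B,f,D,E]
After op 4 (replace(1, 'l')): offset=5, physical=[A,B,f,D,E,F,l], logical=[F,l,A,B,f,D,E]
After op 5 (rotate(-3)): offset=2, physical=[A,B,f,D,E,F,l], logical=[f,D,E,F,l,A,B]
After op 6 (replace(3, 'i')): offset=2, physical=[A,B,f,D,E,i,l], logical=[f,D,E,i,l,A,B]
After op 7 (swap(2, 1)): offset=2, physical=[A,B,f,E,D,i,l], logical=[f,E,D,i,l,A,B]
After op 8 (swap(3, 2)): offset=2, physical=[A,B,f,E,i,D,l], logical=[f,E,i,D,l,A,B]
After op 9 (rotate(-1)): offset=1, physical=[A,B,f,E,i,D,l], logical=[B,f,E,i,D,l,A]
After op 10 (rotate(-3)): offset=5, physical=[A,B,f,E,i,D,l], logical=[D,l,A,B,f,E,i]
After op 11 (rotate(-2)): offset=3, physical=[A,B,f,E,i,D,l], logical=[E,i,D,l,A,B,f]

Answer: f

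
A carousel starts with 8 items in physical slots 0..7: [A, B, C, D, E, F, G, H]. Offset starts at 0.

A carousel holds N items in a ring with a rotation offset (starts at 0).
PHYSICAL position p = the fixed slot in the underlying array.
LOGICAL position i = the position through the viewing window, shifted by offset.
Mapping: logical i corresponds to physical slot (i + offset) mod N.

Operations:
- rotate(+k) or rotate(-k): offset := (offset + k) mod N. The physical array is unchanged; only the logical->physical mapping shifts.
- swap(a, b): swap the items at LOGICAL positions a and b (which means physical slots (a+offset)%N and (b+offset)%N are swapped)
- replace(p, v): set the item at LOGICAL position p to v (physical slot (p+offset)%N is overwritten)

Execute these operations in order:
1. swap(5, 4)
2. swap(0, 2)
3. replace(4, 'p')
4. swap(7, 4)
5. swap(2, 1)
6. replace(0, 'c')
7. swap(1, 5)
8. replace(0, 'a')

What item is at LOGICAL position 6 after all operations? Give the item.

After op 1 (swap(5, 4)): offset=0, physical=[A,B,C,D,F,E,G,H], logical=[A,B,C,D,F,E,G,H]
After op 2 (swap(0, 2)): offset=0, physical=[C,B,A,D,F,E,G,H], logical=[C,B,A,D,F,E,G,H]
After op 3 (replace(4, 'p')): offset=0, physical=[C,B,A,D,p,E,G,H], logical=[C,B,A,D,p,E,G,H]
After op 4 (swap(7, 4)): offset=0, physical=[C,B,A,D,H,E,G,p], logical=[C,B,A,D,H,E,G,p]
After op 5 (swap(2, 1)): offset=0, physical=[C,A,B,D,H,E,G,p], logical=[C,A,B,D,H,E,G,p]
After op 6 (replace(0, 'c')): offset=0, physical=[c,A,B,D,H,E,G,p], logical=[c,A,B,D,H,E,G,p]
After op 7 (swap(1, 5)): offset=0, physical=[c,E,B,D,H,A,G,p], logical=[c,E,B,D,H,A,G,p]
After op 8 (replace(0, 'a')): offset=0, physical=[a,E,B,D,H,A,G,p], logical=[a,E,B,D,H,A,G,p]

Answer: G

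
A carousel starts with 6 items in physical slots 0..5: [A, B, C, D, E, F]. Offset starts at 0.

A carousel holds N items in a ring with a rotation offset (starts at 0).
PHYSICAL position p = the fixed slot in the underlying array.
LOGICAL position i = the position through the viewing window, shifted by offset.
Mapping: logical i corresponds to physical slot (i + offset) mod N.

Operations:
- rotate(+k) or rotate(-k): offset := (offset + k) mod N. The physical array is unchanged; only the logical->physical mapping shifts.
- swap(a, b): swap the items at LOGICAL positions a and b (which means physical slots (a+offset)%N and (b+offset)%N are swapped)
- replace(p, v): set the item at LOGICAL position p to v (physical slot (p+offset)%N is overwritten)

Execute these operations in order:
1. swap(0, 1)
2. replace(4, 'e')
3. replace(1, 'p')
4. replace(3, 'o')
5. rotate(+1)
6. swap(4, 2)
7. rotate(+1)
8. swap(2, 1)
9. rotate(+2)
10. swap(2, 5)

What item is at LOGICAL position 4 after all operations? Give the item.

Answer: C

Derivation:
After op 1 (swap(0, 1)): offset=0, physical=[B,A,C,D,E,F], logical=[B,A,C,D,E,F]
After op 2 (replace(4, 'e')): offset=0, physical=[B,A,C,D,e,F], logical=[B,A,C,D,e,F]
After op 3 (replace(1, 'p')): offset=0, physical=[B,p,C,D,e,F], logical=[B,p,C,D,e,F]
After op 4 (replace(3, 'o')): offset=0, physical=[B,p,C,o,e,F], logical=[B,p,C,o,e,F]
After op 5 (rotate(+1)): offset=1, physical=[B,p,C,o,e,F], logical=[p,C,o,e,F,B]
After op 6 (swap(4, 2)): offset=1, physical=[B,p,C,F,e,o], logical=[p,C,F,e,o,B]
After op 7 (rotate(+1)): offset=2, physical=[B,p,C,F,e,o], logical=[C,F,e,o,B,p]
After op 8 (swap(2, 1)): offset=2, physical=[B,p,C,e,F,o], logical=[C,e,F,o,B,p]
After op 9 (rotate(+2)): offset=4, physical=[B,p,C,e,F,o], logical=[F,o,B,p,C,e]
After op 10 (swap(2, 5)): offset=4, physical=[e,p,C,B,F,o], logical=[F,o,e,p,C,B]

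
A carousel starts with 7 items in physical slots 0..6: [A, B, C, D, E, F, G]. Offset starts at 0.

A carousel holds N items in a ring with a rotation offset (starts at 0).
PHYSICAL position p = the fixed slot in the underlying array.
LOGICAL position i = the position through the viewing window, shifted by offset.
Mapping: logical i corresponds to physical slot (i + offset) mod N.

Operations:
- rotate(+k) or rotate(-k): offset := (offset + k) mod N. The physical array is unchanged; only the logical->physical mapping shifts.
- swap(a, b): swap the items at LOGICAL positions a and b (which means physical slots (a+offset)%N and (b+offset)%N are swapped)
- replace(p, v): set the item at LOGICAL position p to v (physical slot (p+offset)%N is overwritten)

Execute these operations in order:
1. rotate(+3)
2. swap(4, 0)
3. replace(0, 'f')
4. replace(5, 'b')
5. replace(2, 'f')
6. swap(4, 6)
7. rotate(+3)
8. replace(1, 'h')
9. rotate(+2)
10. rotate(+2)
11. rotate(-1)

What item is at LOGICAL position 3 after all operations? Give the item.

Answer: f

Derivation:
After op 1 (rotate(+3)): offset=3, physical=[A,B,C,D,E,F,G], logical=[D,E,F,G,A,B,C]
After op 2 (swap(4, 0)): offset=3, physical=[D,B,C,A,E,F,G], logical=[A,E,F,G,D,B,C]
After op 3 (replace(0, 'f')): offset=3, physical=[D,B,C,f,E,F,G], logical=[f,E,F,G,D,B,C]
After op 4 (replace(5, 'b')): offset=3, physical=[D,b,C,f,E,F,G], logical=[f,E,F,G,D,b,C]
After op 5 (replace(2, 'f')): offset=3, physical=[D,b,C,f,E,f,G], logical=[f,E,f,G,D,b,C]
After op 6 (swap(4, 6)): offset=3, physical=[C,b,D,f,E,f,G], logical=[f,E,f,G,C,b,D]
After op 7 (rotate(+3)): offset=6, physical=[C,b,D,f,E,f,G], logical=[G,C,b,D,f,E,f]
After op 8 (replace(1, 'h')): offset=6, physical=[h,b,D,f,E,f,G], logical=[G,h,b,D,f,E,f]
After op 9 (rotate(+2)): offset=1, physical=[h,b,D,f,E,f,G], logical=[b,D,f,E,f,G,h]
After op 10 (rotate(+2)): offset=3, physical=[h,b,D,f,E,f,G], logical=[f,E,f,G,h,b,D]
After op 11 (rotate(-1)): offset=2, physical=[h,b,D,f,E,f,G], logical=[D,f,E,f,G,h,b]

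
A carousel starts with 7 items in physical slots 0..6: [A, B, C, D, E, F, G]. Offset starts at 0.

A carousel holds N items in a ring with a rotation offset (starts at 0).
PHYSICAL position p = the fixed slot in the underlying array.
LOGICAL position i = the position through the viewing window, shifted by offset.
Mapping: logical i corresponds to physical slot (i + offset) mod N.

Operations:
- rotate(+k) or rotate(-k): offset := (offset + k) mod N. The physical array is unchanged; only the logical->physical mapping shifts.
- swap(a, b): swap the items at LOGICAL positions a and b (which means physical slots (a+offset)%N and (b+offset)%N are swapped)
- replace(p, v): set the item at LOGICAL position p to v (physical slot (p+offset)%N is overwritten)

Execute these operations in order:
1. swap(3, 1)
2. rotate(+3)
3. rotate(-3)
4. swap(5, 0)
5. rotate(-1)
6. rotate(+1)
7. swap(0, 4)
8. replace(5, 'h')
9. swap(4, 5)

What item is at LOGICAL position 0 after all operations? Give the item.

Answer: E

Derivation:
After op 1 (swap(3, 1)): offset=0, physical=[A,D,C,B,E,F,G], logical=[A,D,C,B,E,F,G]
After op 2 (rotate(+3)): offset=3, physical=[A,D,C,B,E,F,G], logical=[B,E,F,G,A,D,C]
After op 3 (rotate(-3)): offset=0, physical=[A,D,C,B,E,F,G], logical=[A,D,C,B,E,F,G]
After op 4 (swap(5, 0)): offset=0, physical=[F,D,C,B,E,A,G], logical=[F,D,C,B,E,A,G]
After op 5 (rotate(-1)): offset=6, physical=[F,D,C,B,E,A,G], logical=[G,F,D,C,B,E,A]
After op 6 (rotate(+1)): offset=0, physical=[F,D,C,B,E,A,G], logical=[F,D,C,B,E,A,G]
After op 7 (swap(0, 4)): offset=0, physical=[E,D,C,B,F,A,G], logical=[E,D,C,B,F,A,G]
After op 8 (replace(5, 'h')): offset=0, physical=[E,D,C,B,F,h,G], logical=[E,D,C,B,F,h,G]
After op 9 (swap(4, 5)): offset=0, physical=[E,D,C,B,h,F,G], logical=[E,D,C,B,h,F,G]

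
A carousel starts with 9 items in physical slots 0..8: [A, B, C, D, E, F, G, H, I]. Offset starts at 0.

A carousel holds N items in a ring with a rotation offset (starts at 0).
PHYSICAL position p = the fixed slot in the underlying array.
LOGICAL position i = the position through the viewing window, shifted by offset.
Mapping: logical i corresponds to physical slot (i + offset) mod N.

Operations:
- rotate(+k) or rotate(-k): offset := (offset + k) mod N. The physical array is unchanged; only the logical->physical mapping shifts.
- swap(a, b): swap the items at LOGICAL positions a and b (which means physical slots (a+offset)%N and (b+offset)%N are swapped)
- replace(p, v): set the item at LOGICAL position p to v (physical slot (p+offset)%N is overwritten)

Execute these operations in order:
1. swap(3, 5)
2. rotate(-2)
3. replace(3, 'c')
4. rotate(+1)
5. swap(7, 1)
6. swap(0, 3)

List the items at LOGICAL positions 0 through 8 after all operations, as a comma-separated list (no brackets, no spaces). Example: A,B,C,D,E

After op 1 (swap(3, 5)): offset=0, physical=[A,B,C,F,E,D,G,H,I], logical=[A,B,C,F,E,D,G,H,I]
After op 2 (rotate(-2)): offset=7, physical=[A,B,C,F,E,D,G,H,I], logical=[H,I,A,B,C,F,E,D,G]
After op 3 (replace(3, 'c')): offset=7, physical=[A,c,C,F,E,D,G,H,I], logical=[H,I,A,c,C,F,E,D,G]
After op 4 (rotate(+1)): offset=8, physical=[A,c,C,F,E,D,G,H,I], logical=[I,A,c,C,F,E,D,G,H]
After op 5 (swap(7, 1)): offset=8, physical=[G,c,C,F,E,D,A,H,I], logical=[I,G,c,C,F,E,D,A,H]
After op 6 (swap(0, 3)): offset=8, physical=[G,c,I,F,E,D,A,H,C], logical=[C,G,c,I,F,E,D,A,H]

Answer: C,G,c,I,F,E,D,A,H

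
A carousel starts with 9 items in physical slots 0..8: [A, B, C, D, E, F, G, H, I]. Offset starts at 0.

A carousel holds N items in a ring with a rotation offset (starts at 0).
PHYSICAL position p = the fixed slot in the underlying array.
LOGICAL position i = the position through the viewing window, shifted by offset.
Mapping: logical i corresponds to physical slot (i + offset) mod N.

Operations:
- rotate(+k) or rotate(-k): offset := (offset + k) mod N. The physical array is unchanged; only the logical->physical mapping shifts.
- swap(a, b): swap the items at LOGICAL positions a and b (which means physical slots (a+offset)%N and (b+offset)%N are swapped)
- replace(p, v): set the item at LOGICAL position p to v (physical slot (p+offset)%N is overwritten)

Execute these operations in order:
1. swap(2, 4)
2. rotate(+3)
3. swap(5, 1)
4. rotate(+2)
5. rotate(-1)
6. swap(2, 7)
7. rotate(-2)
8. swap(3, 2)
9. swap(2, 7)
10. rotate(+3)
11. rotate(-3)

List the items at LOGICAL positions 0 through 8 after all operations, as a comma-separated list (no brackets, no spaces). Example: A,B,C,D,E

Answer: G,D,A,I,E,H,C,F,B

Derivation:
After op 1 (swap(2, 4)): offset=0, physical=[A,B,E,D,C,F,G,H,I], logical=[A,B,E,D,C,F,G,H,I]
After op 2 (rotate(+3)): offset=3, physical=[A,B,E,D,C,F,G,H,I], logical=[D,C,F,G,H,I,A,B,E]
After op 3 (swap(5, 1)): offset=3, physical=[A,B,E,D,I,F,G,H,C], logical=[D,I,F,G,H,C,A,B,E]
After op 4 (rotate(+2)): offset=5, physical=[A,B,E,D,I,F,G,H,C], logical=[F,G,H,C,A,B,E,D,I]
After op 5 (rotate(-1)): offset=4, physical=[A,B,E,D,I,F,G,H,C], logical=[I,F,G,H,C,A,B,E,D]
After op 6 (swap(2, 7)): offset=4, physical=[A,B,G,D,I,F,E,H,C], logical=[I,F,E,H,C,A,B,G,D]
After op 7 (rotate(-2)): offset=2, physical=[A,B,G,D,I,F,E,H,C], logical=[G,D,I,F,E,H,C,A,B]
After op 8 (swap(3, 2)): offset=2, physical=[A,B,G,D,F,I,E,H,C], logical=[G,D,F,I,E,H,C,A,B]
After op 9 (swap(2, 7)): offset=2, physical=[F,B,G,D,A,I,E,H,C], logical=[G,D,A,I,E,H,C,F,B]
After op 10 (rotate(+3)): offset=5, physical=[F,B,G,D,A,I,E,H,C], logical=[I,E,H,C,F,B,G,D,A]
After op 11 (rotate(-3)): offset=2, physical=[F,B,G,D,A,I,E,H,C], logical=[G,D,A,I,E,H,C,F,B]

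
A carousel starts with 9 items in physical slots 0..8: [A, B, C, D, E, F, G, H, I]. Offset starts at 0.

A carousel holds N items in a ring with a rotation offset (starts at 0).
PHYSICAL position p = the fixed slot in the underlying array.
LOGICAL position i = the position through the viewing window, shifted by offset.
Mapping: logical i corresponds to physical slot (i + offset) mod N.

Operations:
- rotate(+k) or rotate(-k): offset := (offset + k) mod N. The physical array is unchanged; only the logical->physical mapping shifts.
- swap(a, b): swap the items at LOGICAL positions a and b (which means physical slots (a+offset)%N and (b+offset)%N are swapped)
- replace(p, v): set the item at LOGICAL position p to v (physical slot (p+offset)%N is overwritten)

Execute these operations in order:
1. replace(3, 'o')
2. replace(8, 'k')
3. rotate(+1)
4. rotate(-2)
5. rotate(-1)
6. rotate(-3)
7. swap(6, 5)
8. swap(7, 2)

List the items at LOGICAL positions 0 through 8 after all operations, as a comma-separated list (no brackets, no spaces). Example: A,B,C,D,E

After op 1 (replace(3, 'o')): offset=0, physical=[A,B,C,o,E,F,G,H,I], logical=[A,B,C,o,E,F,G,H,I]
After op 2 (replace(8, 'k')): offset=0, physical=[A,B,C,o,E,F,G,H,k], logical=[A,B,C,o,E,F,G,H,k]
After op 3 (rotate(+1)): offset=1, physical=[A,B,C,o,E,F,G,H,k], logical=[B,C,o,E,F,G,H,k,A]
After op 4 (rotate(-2)): offset=8, physical=[A,B,C,o,E,F,G,H,k], logical=[k,A,B,C,o,E,F,G,H]
After op 5 (rotate(-1)): offset=7, physical=[A,B,C,o,E,F,G,H,k], logical=[H,k,A,B,C,o,E,F,G]
After op 6 (rotate(-3)): offset=4, physical=[A,B,C,o,E,F,G,H,k], logical=[E,F,G,H,k,A,B,C,o]
After op 7 (swap(6, 5)): offset=4, physical=[B,A,C,o,E,F,G,H,k], logical=[E,F,G,H,k,B,A,C,o]
After op 8 (swap(7, 2)): offset=4, physical=[B,A,G,o,E,F,C,H,k], logical=[E,F,C,H,k,B,A,G,o]

Answer: E,F,C,H,k,B,A,G,o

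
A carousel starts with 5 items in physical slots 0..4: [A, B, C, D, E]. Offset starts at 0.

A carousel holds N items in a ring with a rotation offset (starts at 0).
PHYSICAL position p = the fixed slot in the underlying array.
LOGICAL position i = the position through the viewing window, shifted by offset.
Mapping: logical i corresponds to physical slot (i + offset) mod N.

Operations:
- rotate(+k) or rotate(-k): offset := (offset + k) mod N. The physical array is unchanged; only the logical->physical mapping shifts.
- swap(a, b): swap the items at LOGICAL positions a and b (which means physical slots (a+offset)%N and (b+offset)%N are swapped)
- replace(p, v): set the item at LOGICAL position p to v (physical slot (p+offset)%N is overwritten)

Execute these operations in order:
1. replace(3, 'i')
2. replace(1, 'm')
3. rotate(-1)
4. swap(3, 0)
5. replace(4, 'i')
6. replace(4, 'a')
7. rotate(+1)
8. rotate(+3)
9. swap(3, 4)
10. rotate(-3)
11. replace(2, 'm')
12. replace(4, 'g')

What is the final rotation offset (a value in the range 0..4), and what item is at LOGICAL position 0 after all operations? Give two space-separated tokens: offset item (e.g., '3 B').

After op 1 (replace(3, 'i')): offset=0, physical=[A,B,C,i,E], logical=[A,B,C,i,E]
After op 2 (replace(1, 'm')): offset=0, physical=[A,m,C,i,E], logical=[A,m,C,i,E]
After op 3 (rotate(-1)): offset=4, physical=[A,m,C,i,E], logical=[E,A,m,C,i]
After op 4 (swap(3, 0)): offset=4, physical=[A,m,E,i,C], logical=[C,A,m,E,i]
After op 5 (replace(4, 'i')): offset=4, physical=[A,m,E,i,C], logical=[C,A,m,E,i]
After op 6 (replace(4, 'a')): offset=4, physical=[A,m,E,a,C], logical=[C,A,m,E,a]
After op 7 (rotate(+1)): offset=0, physical=[A,m,E,a,C], logical=[A,m,E,a,C]
After op 8 (rotate(+3)): offset=3, physical=[A,m,E,a,C], logical=[a,C,A,m,E]
After op 9 (swap(3, 4)): offset=3, physical=[A,E,m,a,C], logical=[a,C,A,E,m]
After op 10 (rotate(-3)): offset=0, physical=[A,E,m,a,C], logical=[A,E,m,a,C]
After op 11 (replace(2, 'm')): offset=0, physical=[A,E,m,a,C], logical=[A,E,m,a,C]
After op 12 (replace(4, 'g')): offset=0, physical=[A,E,m,a,g], logical=[A,E,m,a,g]

Answer: 0 A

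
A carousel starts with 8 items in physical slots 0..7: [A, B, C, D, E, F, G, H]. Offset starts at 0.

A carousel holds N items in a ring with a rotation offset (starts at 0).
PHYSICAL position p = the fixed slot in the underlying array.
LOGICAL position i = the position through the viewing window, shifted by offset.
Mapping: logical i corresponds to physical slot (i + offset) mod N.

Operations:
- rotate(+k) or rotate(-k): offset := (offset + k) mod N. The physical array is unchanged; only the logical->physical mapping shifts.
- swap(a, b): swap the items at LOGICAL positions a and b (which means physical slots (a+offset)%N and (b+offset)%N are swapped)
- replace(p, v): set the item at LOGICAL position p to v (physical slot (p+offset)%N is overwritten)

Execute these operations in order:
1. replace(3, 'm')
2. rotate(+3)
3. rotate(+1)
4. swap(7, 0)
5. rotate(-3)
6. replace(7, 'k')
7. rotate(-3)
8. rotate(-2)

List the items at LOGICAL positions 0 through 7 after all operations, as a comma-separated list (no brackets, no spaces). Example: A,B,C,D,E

Answer: m,F,G,H,k,B,C,E

Derivation:
After op 1 (replace(3, 'm')): offset=0, physical=[A,B,C,m,E,F,G,H], logical=[A,B,C,m,E,F,G,H]
After op 2 (rotate(+3)): offset=3, physical=[A,B,C,m,E,F,G,H], logical=[m,E,F,G,H,A,B,C]
After op 3 (rotate(+1)): offset=4, physical=[A,B,C,m,E,F,G,H], logical=[E,F,G,H,A,B,C,m]
After op 4 (swap(7, 0)): offset=4, physical=[A,B,C,E,m,F,G,H], logical=[m,F,G,H,A,B,C,E]
After op 5 (rotate(-3)): offset=1, physical=[A,B,C,E,m,F,G,H], logical=[B,C,E,m,F,G,H,A]
After op 6 (replace(7, 'k')): offset=1, physical=[k,B,C,E,m,F,G,H], logical=[B,C,E,m,F,G,H,k]
After op 7 (rotate(-3)): offset=6, physical=[k,B,C,E,m,F,G,H], logical=[G,H,k,B,C,E,m,F]
After op 8 (rotate(-2)): offset=4, physical=[k,B,C,E,m,F,G,H], logical=[m,F,G,H,k,B,C,E]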